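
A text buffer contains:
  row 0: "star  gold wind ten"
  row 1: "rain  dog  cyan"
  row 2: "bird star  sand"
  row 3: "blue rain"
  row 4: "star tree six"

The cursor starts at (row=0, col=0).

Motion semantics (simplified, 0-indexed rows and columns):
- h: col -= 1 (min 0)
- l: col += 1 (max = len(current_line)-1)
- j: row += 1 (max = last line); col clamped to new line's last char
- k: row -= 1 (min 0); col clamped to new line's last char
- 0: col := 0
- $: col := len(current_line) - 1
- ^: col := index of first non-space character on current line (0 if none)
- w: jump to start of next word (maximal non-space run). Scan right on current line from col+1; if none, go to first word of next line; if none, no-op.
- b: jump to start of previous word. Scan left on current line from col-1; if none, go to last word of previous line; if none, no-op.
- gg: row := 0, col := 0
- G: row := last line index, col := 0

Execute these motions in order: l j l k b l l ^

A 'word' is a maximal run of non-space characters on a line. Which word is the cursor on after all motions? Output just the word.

Answer: star

Derivation:
After 1 (l): row=0 col=1 char='t'
After 2 (j): row=1 col=1 char='a'
After 3 (l): row=1 col=2 char='i'
After 4 (k): row=0 col=2 char='a'
After 5 (b): row=0 col=0 char='s'
After 6 (l): row=0 col=1 char='t'
After 7 (l): row=0 col=2 char='a'
After 8 (^): row=0 col=0 char='s'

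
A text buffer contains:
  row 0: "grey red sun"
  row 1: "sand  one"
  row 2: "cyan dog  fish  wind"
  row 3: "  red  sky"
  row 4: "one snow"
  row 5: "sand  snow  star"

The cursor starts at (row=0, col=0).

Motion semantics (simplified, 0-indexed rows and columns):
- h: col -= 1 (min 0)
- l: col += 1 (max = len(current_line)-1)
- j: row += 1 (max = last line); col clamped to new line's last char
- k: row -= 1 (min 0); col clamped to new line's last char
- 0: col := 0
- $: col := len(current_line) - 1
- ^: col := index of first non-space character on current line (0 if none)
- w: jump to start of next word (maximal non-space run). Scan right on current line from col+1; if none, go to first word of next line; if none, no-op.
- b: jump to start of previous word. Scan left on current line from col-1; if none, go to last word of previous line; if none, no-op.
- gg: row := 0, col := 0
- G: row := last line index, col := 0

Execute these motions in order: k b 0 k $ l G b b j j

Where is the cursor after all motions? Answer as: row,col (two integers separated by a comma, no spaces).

Answer: 5,0

Derivation:
After 1 (k): row=0 col=0 char='g'
After 2 (b): row=0 col=0 char='g'
After 3 (0): row=0 col=0 char='g'
After 4 (k): row=0 col=0 char='g'
After 5 ($): row=0 col=11 char='n'
After 6 (l): row=0 col=11 char='n'
After 7 (G): row=5 col=0 char='s'
After 8 (b): row=4 col=4 char='s'
After 9 (b): row=4 col=0 char='o'
After 10 (j): row=5 col=0 char='s'
After 11 (j): row=5 col=0 char='s'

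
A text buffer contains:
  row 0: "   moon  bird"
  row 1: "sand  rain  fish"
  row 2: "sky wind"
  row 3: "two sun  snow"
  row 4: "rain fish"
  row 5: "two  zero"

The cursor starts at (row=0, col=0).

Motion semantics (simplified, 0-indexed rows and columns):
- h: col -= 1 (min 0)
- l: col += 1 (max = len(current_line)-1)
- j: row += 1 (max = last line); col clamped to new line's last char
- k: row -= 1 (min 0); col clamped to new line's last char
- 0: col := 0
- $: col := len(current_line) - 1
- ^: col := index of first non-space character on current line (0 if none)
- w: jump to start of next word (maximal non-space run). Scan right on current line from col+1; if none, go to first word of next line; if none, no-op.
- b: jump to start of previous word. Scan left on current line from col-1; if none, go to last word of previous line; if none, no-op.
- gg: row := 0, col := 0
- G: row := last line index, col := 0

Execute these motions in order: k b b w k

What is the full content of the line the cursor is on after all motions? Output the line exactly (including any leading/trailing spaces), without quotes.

Answer:    moon  bird

Derivation:
After 1 (k): row=0 col=0 char='_'
After 2 (b): row=0 col=0 char='_'
After 3 (b): row=0 col=0 char='_'
After 4 (w): row=0 col=3 char='m'
After 5 (k): row=0 col=3 char='m'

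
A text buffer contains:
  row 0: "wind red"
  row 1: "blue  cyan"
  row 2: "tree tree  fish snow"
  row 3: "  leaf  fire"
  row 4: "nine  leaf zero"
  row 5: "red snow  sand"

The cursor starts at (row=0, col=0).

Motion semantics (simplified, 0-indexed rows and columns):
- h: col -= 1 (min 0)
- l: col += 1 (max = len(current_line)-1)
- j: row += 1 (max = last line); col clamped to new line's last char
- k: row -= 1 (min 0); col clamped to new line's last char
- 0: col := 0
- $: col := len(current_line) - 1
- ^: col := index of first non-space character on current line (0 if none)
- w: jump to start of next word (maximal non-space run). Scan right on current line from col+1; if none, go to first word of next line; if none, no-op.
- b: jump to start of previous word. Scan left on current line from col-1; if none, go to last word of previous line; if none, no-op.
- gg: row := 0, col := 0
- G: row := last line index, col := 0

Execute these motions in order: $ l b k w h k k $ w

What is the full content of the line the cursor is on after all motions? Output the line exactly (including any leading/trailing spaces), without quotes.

Answer: blue  cyan

Derivation:
After 1 ($): row=0 col=7 char='d'
After 2 (l): row=0 col=7 char='d'
After 3 (b): row=0 col=5 char='r'
After 4 (k): row=0 col=5 char='r'
After 5 (w): row=1 col=0 char='b'
After 6 (h): row=1 col=0 char='b'
After 7 (k): row=0 col=0 char='w'
After 8 (k): row=0 col=0 char='w'
After 9 ($): row=0 col=7 char='d'
After 10 (w): row=1 col=0 char='b'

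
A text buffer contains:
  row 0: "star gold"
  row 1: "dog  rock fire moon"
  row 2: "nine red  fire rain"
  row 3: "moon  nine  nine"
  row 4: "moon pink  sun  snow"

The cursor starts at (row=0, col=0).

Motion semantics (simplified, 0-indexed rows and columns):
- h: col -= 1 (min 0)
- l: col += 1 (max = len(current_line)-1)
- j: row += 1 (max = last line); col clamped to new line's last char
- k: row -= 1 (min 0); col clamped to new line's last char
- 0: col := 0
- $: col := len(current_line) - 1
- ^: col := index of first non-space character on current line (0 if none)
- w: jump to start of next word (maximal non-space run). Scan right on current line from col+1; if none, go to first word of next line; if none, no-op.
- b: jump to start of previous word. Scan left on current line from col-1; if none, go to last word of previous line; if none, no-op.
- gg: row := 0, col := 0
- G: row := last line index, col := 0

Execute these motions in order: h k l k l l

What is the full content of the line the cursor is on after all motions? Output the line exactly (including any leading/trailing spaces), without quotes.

Answer: star gold

Derivation:
After 1 (h): row=0 col=0 char='s'
After 2 (k): row=0 col=0 char='s'
After 3 (l): row=0 col=1 char='t'
After 4 (k): row=0 col=1 char='t'
After 5 (l): row=0 col=2 char='a'
After 6 (l): row=0 col=3 char='r'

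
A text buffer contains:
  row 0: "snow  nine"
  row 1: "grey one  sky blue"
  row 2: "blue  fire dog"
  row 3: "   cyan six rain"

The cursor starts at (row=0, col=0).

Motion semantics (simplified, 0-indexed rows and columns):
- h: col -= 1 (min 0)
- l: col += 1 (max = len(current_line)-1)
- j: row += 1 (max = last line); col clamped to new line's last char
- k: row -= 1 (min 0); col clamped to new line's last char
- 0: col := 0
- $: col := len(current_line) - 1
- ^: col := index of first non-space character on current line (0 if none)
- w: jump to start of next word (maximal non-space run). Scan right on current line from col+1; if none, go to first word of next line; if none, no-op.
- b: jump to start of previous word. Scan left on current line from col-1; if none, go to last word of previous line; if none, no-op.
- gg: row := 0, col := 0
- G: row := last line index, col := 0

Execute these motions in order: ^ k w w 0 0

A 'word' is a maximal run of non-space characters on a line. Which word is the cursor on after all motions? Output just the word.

Answer: grey

Derivation:
After 1 (^): row=0 col=0 char='s'
After 2 (k): row=0 col=0 char='s'
After 3 (w): row=0 col=6 char='n'
After 4 (w): row=1 col=0 char='g'
After 5 (0): row=1 col=0 char='g'
After 6 (0): row=1 col=0 char='g'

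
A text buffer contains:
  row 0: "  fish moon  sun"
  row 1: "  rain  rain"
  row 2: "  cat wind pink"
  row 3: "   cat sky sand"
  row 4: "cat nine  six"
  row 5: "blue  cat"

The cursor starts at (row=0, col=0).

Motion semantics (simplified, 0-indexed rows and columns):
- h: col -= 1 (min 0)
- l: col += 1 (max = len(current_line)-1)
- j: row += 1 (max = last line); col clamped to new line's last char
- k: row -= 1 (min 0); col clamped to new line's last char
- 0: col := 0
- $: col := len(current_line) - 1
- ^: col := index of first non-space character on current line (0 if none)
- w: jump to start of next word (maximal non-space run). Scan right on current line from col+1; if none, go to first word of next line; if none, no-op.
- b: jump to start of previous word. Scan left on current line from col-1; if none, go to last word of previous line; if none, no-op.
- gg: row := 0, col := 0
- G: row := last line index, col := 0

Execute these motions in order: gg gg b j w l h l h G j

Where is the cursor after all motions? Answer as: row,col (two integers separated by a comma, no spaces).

Answer: 5,0

Derivation:
After 1 (gg): row=0 col=0 char='_'
After 2 (gg): row=0 col=0 char='_'
After 3 (b): row=0 col=0 char='_'
After 4 (j): row=1 col=0 char='_'
After 5 (w): row=1 col=2 char='r'
After 6 (l): row=1 col=3 char='a'
After 7 (h): row=1 col=2 char='r'
After 8 (l): row=1 col=3 char='a'
After 9 (h): row=1 col=2 char='r'
After 10 (G): row=5 col=0 char='b'
After 11 (j): row=5 col=0 char='b'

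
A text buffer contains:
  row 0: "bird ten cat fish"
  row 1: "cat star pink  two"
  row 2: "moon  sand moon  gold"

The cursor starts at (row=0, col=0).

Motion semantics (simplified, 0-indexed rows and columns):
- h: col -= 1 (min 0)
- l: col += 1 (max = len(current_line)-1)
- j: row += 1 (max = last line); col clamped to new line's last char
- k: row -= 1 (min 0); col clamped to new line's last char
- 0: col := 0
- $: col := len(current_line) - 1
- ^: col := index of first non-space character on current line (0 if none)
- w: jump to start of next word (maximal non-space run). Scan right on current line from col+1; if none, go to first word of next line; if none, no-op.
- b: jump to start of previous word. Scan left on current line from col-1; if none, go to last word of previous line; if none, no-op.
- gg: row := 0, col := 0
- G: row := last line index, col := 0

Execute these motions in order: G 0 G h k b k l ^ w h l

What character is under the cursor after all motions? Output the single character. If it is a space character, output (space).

After 1 (G): row=2 col=0 char='m'
After 2 (0): row=2 col=0 char='m'
After 3 (G): row=2 col=0 char='m'
After 4 (h): row=2 col=0 char='m'
After 5 (k): row=1 col=0 char='c'
After 6 (b): row=0 col=13 char='f'
After 7 (k): row=0 col=13 char='f'
After 8 (l): row=0 col=14 char='i'
After 9 (^): row=0 col=0 char='b'
After 10 (w): row=0 col=5 char='t'
After 11 (h): row=0 col=4 char='_'
After 12 (l): row=0 col=5 char='t'

Answer: t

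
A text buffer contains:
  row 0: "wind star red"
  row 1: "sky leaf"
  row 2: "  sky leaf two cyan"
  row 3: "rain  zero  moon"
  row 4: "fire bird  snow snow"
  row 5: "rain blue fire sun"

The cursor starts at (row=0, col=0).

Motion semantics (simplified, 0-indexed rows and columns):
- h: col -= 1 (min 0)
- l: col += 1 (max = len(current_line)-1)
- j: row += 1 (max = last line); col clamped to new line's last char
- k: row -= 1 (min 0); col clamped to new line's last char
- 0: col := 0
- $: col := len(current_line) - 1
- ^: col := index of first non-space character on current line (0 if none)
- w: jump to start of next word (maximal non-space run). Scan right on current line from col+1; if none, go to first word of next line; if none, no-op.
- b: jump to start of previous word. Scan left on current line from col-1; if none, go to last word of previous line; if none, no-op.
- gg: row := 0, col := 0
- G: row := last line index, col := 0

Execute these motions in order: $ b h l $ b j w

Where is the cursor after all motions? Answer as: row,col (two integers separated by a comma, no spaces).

After 1 ($): row=0 col=12 char='d'
After 2 (b): row=0 col=10 char='r'
After 3 (h): row=0 col=9 char='_'
After 4 (l): row=0 col=10 char='r'
After 5 ($): row=0 col=12 char='d'
After 6 (b): row=0 col=10 char='r'
After 7 (j): row=1 col=7 char='f'
After 8 (w): row=2 col=2 char='s'

Answer: 2,2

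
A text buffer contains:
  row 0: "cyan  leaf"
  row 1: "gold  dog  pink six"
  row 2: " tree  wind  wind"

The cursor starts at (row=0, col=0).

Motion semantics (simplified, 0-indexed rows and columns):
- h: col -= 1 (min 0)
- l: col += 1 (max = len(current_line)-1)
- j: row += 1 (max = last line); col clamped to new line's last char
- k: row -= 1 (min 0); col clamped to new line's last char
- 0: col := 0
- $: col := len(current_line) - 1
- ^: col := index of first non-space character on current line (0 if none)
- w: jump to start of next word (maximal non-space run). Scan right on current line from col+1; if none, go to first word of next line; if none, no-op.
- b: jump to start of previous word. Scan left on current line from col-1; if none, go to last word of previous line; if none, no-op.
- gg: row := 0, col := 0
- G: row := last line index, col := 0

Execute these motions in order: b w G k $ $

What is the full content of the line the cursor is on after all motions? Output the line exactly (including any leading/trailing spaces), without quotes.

After 1 (b): row=0 col=0 char='c'
After 2 (w): row=0 col=6 char='l'
After 3 (G): row=2 col=0 char='_'
After 4 (k): row=1 col=0 char='g'
After 5 ($): row=1 col=18 char='x'
After 6 ($): row=1 col=18 char='x'

Answer: gold  dog  pink six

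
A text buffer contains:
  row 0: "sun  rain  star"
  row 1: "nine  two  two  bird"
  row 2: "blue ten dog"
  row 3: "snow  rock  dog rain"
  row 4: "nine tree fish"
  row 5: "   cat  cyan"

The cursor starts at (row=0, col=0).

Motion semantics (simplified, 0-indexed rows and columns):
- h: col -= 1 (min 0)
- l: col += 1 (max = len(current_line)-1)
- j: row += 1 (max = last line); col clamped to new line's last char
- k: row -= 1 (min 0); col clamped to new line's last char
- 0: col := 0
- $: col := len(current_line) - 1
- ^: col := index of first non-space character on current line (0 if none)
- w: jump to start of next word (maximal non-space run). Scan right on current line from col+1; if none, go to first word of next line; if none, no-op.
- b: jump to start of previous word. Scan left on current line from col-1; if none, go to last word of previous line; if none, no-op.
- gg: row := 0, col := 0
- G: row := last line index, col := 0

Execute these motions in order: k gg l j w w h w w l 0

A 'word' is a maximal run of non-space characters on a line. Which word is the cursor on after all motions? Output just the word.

After 1 (k): row=0 col=0 char='s'
After 2 (gg): row=0 col=0 char='s'
After 3 (l): row=0 col=1 char='u'
After 4 (j): row=1 col=1 char='i'
After 5 (w): row=1 col=6 char='t'
After 6 (w): row=1 col=11 char='t'
After 7 (h): row=1 col=10 char='_'
After 8 (w): row=1 col=11 char='t'
After 9 (w): row=1 col=16 char='b'
After 10 (l): row=1 col=17 char='i'
After 11 (0): row=1 col=0 char='n'

Answer: nine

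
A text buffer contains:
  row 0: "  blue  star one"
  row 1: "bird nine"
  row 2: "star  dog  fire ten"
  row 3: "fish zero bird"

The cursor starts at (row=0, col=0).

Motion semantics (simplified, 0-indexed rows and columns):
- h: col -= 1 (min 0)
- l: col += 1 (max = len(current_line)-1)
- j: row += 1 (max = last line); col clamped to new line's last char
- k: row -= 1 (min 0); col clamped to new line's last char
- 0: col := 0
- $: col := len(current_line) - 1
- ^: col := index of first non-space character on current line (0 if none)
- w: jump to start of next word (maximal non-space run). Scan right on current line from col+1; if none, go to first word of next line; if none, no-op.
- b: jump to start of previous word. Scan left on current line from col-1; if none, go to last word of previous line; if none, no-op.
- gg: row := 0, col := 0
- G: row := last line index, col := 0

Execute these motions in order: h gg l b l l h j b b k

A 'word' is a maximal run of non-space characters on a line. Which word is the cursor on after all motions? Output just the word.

Answer: one

Derivation:
After 1 (h): row=0 col=0 char='_'
After 2 (gg): row=0 col=0 char='_'
After 3 (l): row=0 col=1 char='_'
After 4 (b): row=0 col=1 char='_'
After 5 (l): row=0 col=2 char='b'
After 6 (l): row=0 col=3 char='l'
After 7 (h): row=0 col=2 char='b'
After 8 (j): row=1 col=2 char='r'
After 9 (b): row=1 col=0 char='b'
After 10 (b): row=0 col=13 char='o'
After 11 (k): row=0 col=13 char='o'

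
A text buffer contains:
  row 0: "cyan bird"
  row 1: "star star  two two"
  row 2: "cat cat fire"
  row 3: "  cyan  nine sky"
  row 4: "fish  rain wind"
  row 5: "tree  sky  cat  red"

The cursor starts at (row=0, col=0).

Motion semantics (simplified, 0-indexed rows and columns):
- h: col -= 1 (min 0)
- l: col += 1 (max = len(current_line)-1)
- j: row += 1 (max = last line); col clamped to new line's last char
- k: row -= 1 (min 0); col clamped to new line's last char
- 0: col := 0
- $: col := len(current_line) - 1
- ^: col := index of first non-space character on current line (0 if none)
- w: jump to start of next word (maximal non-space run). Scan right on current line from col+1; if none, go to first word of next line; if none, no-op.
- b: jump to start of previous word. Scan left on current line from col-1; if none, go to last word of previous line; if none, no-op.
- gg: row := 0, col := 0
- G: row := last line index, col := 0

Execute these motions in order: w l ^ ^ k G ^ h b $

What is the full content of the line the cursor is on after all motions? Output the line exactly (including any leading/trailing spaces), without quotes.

Answer: fish  rain wind

Derivation:
After 1 (w): row=0 col=5 char='b'
After 2 (l): row=0 col=6 char='i'
After 3 (^): row=0 col=0 char='c'
After 4 (^): row=0 col=0 char='c'
After 5 (k): row=0 col=0 char='c'
After 6 (G): row=5 col=0 char='t'
After 7 (^): row=5 col=0 char='t'
After 8 (h): row=5 col=0 char='t'
After 9 (b): row=4 col=11 char='w'
After 10 ($): row=4 col=14 char='d'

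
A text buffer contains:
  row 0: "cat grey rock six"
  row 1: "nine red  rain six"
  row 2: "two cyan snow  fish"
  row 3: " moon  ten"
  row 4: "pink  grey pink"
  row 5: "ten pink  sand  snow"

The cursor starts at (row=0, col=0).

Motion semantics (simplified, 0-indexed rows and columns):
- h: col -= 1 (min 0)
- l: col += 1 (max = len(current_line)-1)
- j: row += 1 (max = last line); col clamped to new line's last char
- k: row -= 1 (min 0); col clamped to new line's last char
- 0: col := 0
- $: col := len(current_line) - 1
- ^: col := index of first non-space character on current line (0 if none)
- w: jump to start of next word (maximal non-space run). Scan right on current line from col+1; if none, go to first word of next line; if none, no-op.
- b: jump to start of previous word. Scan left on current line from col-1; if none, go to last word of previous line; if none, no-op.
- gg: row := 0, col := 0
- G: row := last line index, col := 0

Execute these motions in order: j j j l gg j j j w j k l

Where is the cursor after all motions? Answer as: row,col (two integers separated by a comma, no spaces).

After 1 (j): row=1 col=0 char='n'
After 2 (j): row=2 col=0 char='t'
After 3 (j): row=3 col=0 char='_'
After 4 (l): row=3 col=1 char='m'
After 5 (gg): row=0 col=0 char='c'
After 6 (j): row=1 col=0 char='n'
After 7 (j): row=2 col=0 char='t'
After 8 (j): row=3 col=0 char='_'
After 9 (w): row=3 col=1 char='m'
After 10 (j): row=4 col=1 char='i'
After 11 (k): row=3 col=1 char='m'
After 12 (l): row=3 col=2 char='o'

Answer: 3,2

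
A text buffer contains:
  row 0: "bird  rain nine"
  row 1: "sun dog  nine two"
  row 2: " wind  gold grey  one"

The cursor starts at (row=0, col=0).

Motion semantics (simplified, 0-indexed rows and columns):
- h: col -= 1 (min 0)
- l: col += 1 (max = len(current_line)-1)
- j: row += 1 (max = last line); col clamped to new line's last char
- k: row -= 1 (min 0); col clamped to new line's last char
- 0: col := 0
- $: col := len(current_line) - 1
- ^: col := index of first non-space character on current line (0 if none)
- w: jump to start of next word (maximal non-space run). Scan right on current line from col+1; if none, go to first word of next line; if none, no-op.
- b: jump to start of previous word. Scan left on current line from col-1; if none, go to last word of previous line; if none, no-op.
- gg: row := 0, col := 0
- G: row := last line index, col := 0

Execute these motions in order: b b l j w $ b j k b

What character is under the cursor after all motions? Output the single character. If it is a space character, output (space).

After 1 (b): row=0 col=0 char='b'
After 2 (b): row=0 col=0 char='b'
After 3 (l): row=0 col=1 char='i'
After 4 (j): row=1 col=1 char='u'
After 5 (w): row=1 col=4 char='d'
After 6 ($): row=1 col=16 char='o'
After 7 (b): row=1 col=14 char='t'
After 8 (j): row=2 col=14 char='e'
After 9 (k): row=1 col=14 char='t'
After 10 (b): row=1 col=9 char='n'

Answer: n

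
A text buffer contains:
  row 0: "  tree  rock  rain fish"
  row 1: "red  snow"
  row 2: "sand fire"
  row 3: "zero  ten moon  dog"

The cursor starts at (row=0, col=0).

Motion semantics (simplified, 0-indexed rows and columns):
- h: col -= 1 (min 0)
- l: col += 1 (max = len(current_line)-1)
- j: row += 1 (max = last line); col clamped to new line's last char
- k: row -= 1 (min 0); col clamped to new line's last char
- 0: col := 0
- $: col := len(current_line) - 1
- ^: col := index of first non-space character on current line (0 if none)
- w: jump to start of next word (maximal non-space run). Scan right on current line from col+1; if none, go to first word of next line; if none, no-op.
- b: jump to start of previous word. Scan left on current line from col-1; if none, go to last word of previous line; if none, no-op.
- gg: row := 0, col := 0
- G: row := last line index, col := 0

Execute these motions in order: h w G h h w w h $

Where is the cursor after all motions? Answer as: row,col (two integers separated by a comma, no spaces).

Answer: 3,18

Derivation:
After 1 (h): row=0 col=0 char='_'
After 2 (w): row=0 col=2 char='t'
After 3 (G): row=3 col=0 char='z'
After 4 (h): row=3 col=0 char='z'
After 5 (h): row=3 col=0 char='z'
After 6 (w): row=3 col=6 char='t'
After 7 (w): row=3 col=10 char='m'
After 8 (h): row=3 col=9 char='_'
After 9 ($): row=3 col=18 char='g'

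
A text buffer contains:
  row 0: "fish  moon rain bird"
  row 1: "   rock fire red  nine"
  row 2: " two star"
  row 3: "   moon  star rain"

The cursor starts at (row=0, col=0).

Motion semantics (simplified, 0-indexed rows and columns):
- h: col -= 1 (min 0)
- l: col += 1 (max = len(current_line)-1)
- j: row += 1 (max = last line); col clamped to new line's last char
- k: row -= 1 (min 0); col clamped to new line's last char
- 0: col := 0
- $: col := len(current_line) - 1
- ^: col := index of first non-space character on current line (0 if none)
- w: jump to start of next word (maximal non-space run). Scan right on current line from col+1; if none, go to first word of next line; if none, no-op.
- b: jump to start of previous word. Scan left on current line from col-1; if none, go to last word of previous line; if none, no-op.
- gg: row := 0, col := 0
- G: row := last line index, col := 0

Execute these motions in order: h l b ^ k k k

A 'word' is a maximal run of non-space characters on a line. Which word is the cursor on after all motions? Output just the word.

Answer: fish

Derivation:
After 1 (h): row=0 col=0 char='f'
After 2 (l): row=0 col=1 char='i'
After 3 (b): row=0 col=0 char='f'
After 4 (^): row=0 col=0 char='f'
After 5 (k): row=0 col=0 char='f'
After 6 (k): row=0 col=0 char='f'
After 7 (k): row=0 col=0 char='f'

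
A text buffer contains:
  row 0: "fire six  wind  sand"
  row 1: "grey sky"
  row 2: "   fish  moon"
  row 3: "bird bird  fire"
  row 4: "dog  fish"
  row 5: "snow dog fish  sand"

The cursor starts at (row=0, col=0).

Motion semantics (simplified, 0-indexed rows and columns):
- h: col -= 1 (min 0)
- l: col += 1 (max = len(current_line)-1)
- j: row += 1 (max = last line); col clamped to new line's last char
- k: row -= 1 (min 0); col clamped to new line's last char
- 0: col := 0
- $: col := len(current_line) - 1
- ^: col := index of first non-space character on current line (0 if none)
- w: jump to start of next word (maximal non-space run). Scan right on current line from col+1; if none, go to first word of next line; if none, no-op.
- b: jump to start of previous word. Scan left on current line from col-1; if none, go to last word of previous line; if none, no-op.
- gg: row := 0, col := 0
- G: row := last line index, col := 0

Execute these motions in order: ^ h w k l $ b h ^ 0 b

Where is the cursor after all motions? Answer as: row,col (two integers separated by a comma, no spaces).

Answer: 0,0

Derivation:
After 1 (^): row=0 col=0 char='f'
After 2 (h): row=0 col=0 char='f'
After 3 (w): row=0 col=5 char='s'
After 4 (k): row=0 col=5 char='s'
After 5 (l): row=0 col=6 char='i'
After 6 ($): row=0 col=19 char='d'
After 7 (b): row=0 col=16 char='s'
After 8 (h): row=0 col=15 char='_'
After 9 (^): row=0 col=0 char='f'
After 10 (0): row=0 col=0 char='f'
After 11 (b): row=0 col=0 char='f'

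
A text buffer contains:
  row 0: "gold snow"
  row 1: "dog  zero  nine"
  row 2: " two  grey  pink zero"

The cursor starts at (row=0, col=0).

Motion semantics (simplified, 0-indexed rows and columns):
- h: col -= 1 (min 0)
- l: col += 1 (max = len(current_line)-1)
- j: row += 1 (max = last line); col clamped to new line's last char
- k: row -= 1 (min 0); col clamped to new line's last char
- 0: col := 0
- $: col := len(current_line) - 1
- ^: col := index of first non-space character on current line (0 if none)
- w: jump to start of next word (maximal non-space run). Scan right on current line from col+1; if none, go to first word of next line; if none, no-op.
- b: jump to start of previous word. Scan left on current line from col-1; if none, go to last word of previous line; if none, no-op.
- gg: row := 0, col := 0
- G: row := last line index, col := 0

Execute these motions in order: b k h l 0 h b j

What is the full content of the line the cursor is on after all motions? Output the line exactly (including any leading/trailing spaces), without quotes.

Answer: dog  zero  nine

Derivation:
After 1 (b): row=0 col=0 char='g'
After 2 (k): row=0 col=0 char='g'
After 3 (h): row=0 col=0 char='g'
After 4 (l): row=0 col=1 char='o'
After 5 (0): row=0 col=0 char='g'
After 6 (h): row=0 col=0 char='g'
After 7 (b): row=0 col=0 char='g'
After 8 (j): row=1 col=0 char='d'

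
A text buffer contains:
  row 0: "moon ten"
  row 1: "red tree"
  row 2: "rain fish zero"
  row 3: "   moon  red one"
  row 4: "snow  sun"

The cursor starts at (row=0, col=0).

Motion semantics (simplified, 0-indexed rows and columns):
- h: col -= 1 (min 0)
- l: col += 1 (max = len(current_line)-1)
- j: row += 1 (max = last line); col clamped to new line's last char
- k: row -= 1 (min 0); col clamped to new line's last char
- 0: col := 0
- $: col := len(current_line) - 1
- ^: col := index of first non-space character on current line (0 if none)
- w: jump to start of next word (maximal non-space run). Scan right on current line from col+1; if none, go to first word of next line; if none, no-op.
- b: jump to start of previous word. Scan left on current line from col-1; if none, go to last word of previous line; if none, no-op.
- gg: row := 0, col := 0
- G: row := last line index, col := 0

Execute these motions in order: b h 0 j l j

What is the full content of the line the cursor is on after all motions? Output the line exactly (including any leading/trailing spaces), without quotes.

Answer: rain fish zero

Derivation:
After 1 (b): row=0 col=0 char='m'
After 2 (h): row=0 col=0 char='m'
After 3 (0): row=0 col=0 char='m'
After 4 (j): row=1 col=0 char='r'
After 5 (l): row=1 col=1 char='e'
After 6 (j): row=2 col=1 char='a'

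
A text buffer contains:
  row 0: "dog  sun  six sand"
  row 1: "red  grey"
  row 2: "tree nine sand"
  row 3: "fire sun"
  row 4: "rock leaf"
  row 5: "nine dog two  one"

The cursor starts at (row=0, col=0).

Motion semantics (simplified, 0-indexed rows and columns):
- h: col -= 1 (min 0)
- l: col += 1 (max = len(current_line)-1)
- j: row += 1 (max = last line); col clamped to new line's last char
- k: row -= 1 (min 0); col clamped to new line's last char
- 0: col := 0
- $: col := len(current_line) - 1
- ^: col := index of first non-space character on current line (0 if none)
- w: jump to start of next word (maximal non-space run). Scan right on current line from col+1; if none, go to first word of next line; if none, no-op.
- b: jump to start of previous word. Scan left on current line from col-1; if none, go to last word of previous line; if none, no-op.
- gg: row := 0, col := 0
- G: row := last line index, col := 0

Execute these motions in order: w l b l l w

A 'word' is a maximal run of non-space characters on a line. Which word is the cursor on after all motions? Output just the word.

Answer: six

Derivation:
After 1 (w): row=0 col=5 char='s'
After 2 (l): row=0 col=6 char='u'
After 3 (b): row=0 col=5 char='s'
After 4 (l): row=0 col=6 char='u'
After 5 (l): row=0 col=7 char='n'
After 6 (w): row=0 col=10 char='s'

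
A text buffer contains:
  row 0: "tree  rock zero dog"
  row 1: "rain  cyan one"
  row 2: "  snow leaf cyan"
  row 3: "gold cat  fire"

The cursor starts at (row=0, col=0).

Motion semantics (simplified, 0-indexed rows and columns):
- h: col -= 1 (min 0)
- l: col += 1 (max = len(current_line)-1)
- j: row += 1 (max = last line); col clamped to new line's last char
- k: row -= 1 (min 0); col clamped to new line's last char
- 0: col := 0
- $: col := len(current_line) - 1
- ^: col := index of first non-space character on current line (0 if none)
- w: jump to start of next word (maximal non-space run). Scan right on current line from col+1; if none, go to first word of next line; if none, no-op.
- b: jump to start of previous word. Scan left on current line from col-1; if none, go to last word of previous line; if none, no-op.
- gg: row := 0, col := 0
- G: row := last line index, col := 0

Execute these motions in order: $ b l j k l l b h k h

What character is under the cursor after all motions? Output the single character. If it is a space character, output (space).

Answer: k

Derivation:
After 1 ($): row=0 col=18 char='g'
After 2 (b): row=0 col=16 char='d'
After 3 (l): row=0 col=17 char='o'
After 4 (j): row=1 col=13 char='e'
After 5 (k): row=0 col=13 char='r'
After 6 (l): row=0 col=14 char='o'
After 7 (l): row=0 col=15 char='_'
After 8 (b): row=0 col=11 char='z'
After 9 (h): row=0 col=10 char='_'
After 10 (k): row=0 col=10 char='_'
After 11 (h): row=0 col=9 char='k'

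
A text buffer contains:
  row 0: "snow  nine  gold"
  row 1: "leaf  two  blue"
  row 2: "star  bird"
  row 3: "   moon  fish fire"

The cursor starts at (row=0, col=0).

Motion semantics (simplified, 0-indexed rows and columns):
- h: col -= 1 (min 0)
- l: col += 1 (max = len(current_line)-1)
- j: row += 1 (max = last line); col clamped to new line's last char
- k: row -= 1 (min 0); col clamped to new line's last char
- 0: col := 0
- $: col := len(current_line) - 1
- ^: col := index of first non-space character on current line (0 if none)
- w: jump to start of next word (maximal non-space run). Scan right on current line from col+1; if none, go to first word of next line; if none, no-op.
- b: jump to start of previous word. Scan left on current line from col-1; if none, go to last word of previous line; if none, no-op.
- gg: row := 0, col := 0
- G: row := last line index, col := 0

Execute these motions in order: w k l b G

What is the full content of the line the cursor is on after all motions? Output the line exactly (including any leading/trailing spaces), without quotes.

After 1 (w): row=0 col=6 char='n'
After 2 (k): row=0 col=6 char='n'
After 3 (l): row=0 col=7 char='i'
After 4 (b): row=0 col=6 char='n'
After 5 (G): row=3 col=0 char='_'

Answer:    moon  fish fire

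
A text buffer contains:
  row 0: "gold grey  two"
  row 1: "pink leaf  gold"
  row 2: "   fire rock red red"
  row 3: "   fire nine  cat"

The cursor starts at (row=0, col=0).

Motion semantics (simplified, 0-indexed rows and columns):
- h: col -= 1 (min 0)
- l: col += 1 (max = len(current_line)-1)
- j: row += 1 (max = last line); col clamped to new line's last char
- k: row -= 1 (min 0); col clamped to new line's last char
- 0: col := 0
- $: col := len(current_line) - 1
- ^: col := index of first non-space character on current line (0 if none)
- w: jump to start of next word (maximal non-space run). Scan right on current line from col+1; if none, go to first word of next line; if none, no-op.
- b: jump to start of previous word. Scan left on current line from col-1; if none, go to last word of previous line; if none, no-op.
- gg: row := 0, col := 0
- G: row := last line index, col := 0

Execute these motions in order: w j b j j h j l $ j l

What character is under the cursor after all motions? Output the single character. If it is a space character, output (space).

Answer: t

Derivation:
After 1 (w): row=0 col=5 char='g'
After 2 (j): row=1 col=5 char='l'
After 3 (b): row=1 col=0 char='p'
After 4 (j): row=2 col=0 char='_'
After 5 (j): row=3 col=0 char='_'
After 6 (h): row=3 col=0 char='_'
After 7 (j): row=3 col=0 char='_'
After 8 (l): row=3 col=1 char='_'
After 9 ($): row=3 col=16 char='t'
After 10 (j): row=3 col=16 char='t'
After 11 (l): row=3 col=16 char='t'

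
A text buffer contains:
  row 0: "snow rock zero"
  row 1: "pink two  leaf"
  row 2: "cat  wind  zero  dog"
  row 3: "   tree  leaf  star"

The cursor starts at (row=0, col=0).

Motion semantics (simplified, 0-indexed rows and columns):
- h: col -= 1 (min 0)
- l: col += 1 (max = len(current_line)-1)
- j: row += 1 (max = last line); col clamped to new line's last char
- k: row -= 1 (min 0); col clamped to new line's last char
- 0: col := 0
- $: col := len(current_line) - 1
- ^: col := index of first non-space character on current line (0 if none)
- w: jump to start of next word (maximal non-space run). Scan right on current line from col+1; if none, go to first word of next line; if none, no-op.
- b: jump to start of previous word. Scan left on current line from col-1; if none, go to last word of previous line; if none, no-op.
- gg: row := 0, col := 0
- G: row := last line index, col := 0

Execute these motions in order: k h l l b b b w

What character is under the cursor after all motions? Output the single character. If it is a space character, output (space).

After 1 (k): row=0 col=0 char='s'
After 2 (h): row=0 col=0 char='s'
After 3 (l): row=0 col=1 char='n'
After 4 (l): row=0 col=2 char='o'
After 5 (b): row=0 col=0 char='s'
After 6 (b): row=0 col=0 char='s'
After 7 (b): row=0 col=0 char='s'
After 8 (w): row=0 col=5 char='r'

Answer: r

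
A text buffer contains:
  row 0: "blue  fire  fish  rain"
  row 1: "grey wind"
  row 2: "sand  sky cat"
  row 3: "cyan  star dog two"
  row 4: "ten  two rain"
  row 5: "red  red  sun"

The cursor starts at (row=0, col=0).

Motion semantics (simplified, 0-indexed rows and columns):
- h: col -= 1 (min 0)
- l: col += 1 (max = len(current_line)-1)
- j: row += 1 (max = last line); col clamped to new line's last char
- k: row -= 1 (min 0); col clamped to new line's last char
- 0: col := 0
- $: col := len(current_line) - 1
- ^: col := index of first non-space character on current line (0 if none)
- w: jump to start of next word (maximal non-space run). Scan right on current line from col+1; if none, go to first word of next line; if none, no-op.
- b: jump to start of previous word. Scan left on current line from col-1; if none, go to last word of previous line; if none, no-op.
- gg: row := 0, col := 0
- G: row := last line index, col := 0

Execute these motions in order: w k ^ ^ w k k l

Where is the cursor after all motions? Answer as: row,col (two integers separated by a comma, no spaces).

After 1 (w): row=0 col=6 char='f'
After 2 (k): row=0 col=6 char='f'
After 3 (^): row=0 col=0 char='b'
After 4 (^): row=0 col=0 char='b'
After 5 (w): row=0 col=6 char='f'
After 6 (k): row=0 col=6 char='f'
After 7 (k): row=0 col=6 char='f'
After 8 (l): row=0 col=7 char='i'

Answer: 0,7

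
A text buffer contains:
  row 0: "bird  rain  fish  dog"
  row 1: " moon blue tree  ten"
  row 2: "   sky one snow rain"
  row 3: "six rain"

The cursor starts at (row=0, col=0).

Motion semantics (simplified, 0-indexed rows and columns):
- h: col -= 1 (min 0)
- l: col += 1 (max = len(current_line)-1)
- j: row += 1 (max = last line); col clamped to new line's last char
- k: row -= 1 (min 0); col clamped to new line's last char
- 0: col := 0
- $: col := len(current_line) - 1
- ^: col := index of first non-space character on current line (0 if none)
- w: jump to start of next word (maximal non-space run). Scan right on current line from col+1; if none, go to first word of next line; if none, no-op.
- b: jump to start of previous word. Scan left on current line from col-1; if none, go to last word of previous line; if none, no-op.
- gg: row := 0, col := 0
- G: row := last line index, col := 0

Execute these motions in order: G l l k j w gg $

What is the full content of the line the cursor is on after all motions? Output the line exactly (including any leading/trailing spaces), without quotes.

Answer: bird  rain  fish  dog

Derivation:
After 1 (G): row=3 col=0 char='s'
After 2 (l): row=3 col=1 char='i'
After 3 (l): row=3 col=2 char='x'
After 4 (k): row=2 col=2 char='_'
After 5 (j): row=3 col=2 char='x'
After 6 (w): row=3 col=4 char='r'
After 7 (gg): row=0 col=0 char='b'
After 8 ($): row=0 col=20 char='g'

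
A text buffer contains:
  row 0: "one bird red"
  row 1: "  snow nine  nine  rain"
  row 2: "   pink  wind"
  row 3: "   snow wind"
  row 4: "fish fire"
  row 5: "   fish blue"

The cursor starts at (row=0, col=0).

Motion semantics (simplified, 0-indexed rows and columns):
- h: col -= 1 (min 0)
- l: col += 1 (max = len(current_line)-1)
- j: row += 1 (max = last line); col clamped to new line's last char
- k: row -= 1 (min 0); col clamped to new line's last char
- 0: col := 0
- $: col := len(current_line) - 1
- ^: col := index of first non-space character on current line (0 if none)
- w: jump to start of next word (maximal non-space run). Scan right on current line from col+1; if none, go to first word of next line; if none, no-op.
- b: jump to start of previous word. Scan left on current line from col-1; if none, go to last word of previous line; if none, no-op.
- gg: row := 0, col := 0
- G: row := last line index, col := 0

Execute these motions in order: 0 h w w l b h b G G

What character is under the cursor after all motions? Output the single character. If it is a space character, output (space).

Answer: (space)

Derivation:
After 1 (0): row=0 col=0 char='o'
After 2 (h): row=0 col=0 char='o'
After 3 (w): row=0 col=4 char='b'
After 4 (w): row=0 col=9 char='r'
After 5 (l): row=0 col=10 char='e'
After 6 (b): row=0 col=9 char='r'
After 7 (h): row=0 col=8 char='_'
After 8 (b): row=0 col=4 char='b'
After 9 (G): row=5 col=0 char='_'
After 10 (G): row=5 col=0 char='_'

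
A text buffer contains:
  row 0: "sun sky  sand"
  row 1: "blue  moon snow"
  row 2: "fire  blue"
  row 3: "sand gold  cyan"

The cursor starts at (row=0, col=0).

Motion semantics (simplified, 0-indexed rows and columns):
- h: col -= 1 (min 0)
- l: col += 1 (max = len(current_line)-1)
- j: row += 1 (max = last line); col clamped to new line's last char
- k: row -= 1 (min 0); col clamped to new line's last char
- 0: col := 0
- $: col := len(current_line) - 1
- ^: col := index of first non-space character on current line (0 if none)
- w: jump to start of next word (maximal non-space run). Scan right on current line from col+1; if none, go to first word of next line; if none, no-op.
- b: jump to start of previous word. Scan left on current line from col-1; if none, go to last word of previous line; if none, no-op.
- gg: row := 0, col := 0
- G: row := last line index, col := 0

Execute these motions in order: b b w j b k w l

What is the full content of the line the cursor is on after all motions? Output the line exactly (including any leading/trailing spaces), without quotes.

Answer: sun sky  sand

Derivation:
After 1 (b): row=0 col=0 char='s'
After 2 (b): row=0 col=0 char='s'
After 3 (w): row=0 col=4 char='s'
After 4 (j): row=1 col=4 char='_'
After 5 (b): row=1 col=0 char='b'
After 6 (k): row=0 col=0 char='s'
After 7 (w): row=0 col=4 char='s'
After 8 (l): row=0 col=5 char='k'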